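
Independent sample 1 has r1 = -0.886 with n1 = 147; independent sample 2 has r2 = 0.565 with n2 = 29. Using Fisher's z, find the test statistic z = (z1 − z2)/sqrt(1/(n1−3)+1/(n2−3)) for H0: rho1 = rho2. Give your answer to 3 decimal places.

z1 = atanh(-0.886) = -1.403008,  z2 = atanh(0.565) = 0.640148
SE = √(1/(n1−3) + 1/(n2−3)) = √(1/144 + 1/26) = √(0.0069444 + 0.0384615) = √0.0454059 = 0.213087
z = (z1 − z2)/SE = (-1.403008 − 0.640148) / 0.213087 = -2.043156 / 0.213087 = -9.588

-9.588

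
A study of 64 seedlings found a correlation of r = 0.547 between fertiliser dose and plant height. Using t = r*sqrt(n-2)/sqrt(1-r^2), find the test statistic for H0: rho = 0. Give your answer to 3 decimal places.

5.145

t = r·√(n−2) / √(1−r²) with r = 0.547, n = 64
  = 0.547·√62 / √(1 − 0.299209)
  = 0.547·7.874008 / 0.837133
  = 4.307082 / 0.837133 = 5.145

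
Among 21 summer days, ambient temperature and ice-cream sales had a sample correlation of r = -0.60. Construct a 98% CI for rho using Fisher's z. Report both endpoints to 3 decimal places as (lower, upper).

(-0.846, -0.144)

Fisher z: z_r = atanh(r) = ½·ln((1+(-0.60))/(1−(-0.60))) = -0.693147
SE(z) = 1/√(n−3) = 1/√18 = 0.235702
98% ⇒ z* = 2.326; margin = 2.326·0.235702 = 0.548243
CI on z-scale: (-1.241390, -0.144904)
Back-transform: tanh(-1.241390) = -0.845852, tanh(-0.144904) = -0.143898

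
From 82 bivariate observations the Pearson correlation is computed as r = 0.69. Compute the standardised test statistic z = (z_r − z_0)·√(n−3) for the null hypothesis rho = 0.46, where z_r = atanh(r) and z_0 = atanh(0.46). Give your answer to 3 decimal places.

3.117

Fisher z: atanh(0.69) = 0.847956, atanh(0.46) = 0.497311
z = (z_r − z_0)·√(n−3) = (0.847956 − 0.497311)·√79 = 0.350645 · 8.888194 = 3.117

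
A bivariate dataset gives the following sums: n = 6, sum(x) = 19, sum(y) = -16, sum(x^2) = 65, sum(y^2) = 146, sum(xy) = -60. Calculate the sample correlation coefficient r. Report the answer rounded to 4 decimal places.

-0.4176

Numerator: nΣxy − (Σx)(Σy) = 6·(-60) − (19)(-16) = -56
Denominator: √[(nΣx²−(Σx)²)(nΣy²−(Σy)²)]
  nΣx²−(Σx)² = 6·65 − 361 = 29;  nΣy²−(Σy)² = 6·146 − 256 = 620
  √(29·620) = √17980 = 134.0895
r = -56 / 134.0895 = -0.4176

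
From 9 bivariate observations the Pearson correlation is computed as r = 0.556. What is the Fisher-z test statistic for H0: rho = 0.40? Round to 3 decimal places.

0.498

z_r = atanh(0.556) = 0.627025,  z_0 = atanh(0.40) = 0.423649
SE = 1/√(n−3) = 1/√6 = 0.408248
z = (z_r − z_0)/SE = (0.627025 − 0.423649) / 0.408248 = 0.203376 / 0.408248 = 0.498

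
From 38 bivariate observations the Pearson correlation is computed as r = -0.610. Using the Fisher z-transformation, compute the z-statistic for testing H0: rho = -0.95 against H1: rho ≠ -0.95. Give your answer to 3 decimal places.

z_r = atanh(-0.610) = -0.708921,  z_0 = atanh(-0.95) = -1.831781
SE = 1/√(n−3) = 1/√35 = 0.169031
z = (z_r − z_0)/SE = (-0.708921 − (-1.831781)) / 0.169031 = 1.122860 / 0.169031 = 6.643

6.643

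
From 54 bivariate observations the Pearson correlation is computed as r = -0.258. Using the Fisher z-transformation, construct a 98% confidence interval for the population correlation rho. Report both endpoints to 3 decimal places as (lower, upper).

(-0.530, 0.062)

Fisher z: z_r = atanh(r) = ½·ln((1+(-0.258))/(1−(-0.258))) = -0.263965
SE(z) = 1/√(n−3) = 1/√51 = 0.140028
98% ⇒ z* = 2.326; margin = 2.326·0.140028 = 0.325705
CI on z-scale: (-0.589670, 0.061740)
Back-transform: tanh(-0.589670) = -0.529658, tanh(0.061740) = 0.061662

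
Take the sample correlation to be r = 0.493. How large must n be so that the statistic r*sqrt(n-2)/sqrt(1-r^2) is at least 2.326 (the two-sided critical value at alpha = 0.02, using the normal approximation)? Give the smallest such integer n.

r√(n−2)/√(1−r²) ≥ 2.326  ⇔  n−2 ≥ (2.326)²·(1−r²)/r²
(1−r²)/r² = (1−0.243049)/0.243049 = 3.1144
n ≥ 2 + 5.410276·3.1144 = 2 + 16.8498 = 18.8498
⌈18.8498⌉ = 19

19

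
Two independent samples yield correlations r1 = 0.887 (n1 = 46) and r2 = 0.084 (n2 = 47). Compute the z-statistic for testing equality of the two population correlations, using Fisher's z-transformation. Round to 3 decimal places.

Fisher z-transforms: z1 = atanh(0.887) = 1.407678, z2 = atanh(0.084) = 0.084198; difference d = 1.323480
Var(d) = 1/43 + 1/44 = 0.0232558 + 0.0227273 = 0.0459831
z = d/√Var(d) = 1.323480 / √0.0459831 = 1.323480 / 0.214437 = 6.172

6.172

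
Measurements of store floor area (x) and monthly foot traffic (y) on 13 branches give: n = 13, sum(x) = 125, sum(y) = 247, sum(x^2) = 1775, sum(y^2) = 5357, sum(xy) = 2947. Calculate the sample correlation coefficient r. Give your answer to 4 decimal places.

S_xy = nΣxy − ΣxΣy = 13·2947 − 125·247 = 38311 − 30875 = 7436
S_xx = nΣx² − (Σx)² = 13·1775 − 125² = 23075 − 15625 = 7450
S_yy = nΣy² − (Σy)² = 13·5357 − 247² = 69641 − 61009 = 8632
r = S_xy / √(S_xx·S_yy) = 7436 / √(7450·8632) = 7436 / √64308400 = 7436 / 8019.2518 = 0.9273

0.9273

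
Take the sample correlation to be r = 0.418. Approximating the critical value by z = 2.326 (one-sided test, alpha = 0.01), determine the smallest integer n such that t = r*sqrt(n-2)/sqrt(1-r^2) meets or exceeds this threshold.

Need r·√(n−2)/√(1−r²) ≥ 2.326
√(n−2) ≥ 2.326·√(1−0.174724) / 0.418 = 2.326·0.908447 / 0.418 = 5.0551
n−2 ≥ 25.5540  ⇒  n ≥ 27.5540
Smallest integer n = 28

28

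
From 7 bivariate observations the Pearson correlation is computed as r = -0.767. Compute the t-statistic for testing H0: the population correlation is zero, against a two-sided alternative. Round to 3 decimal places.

t = r·√(n−2) / √(1−r²) with r = -0.767, n = 7
  = -0.767·√5 / √(1 − 0.588289)
  = -0.767·2.236068 / 0.641647
  = -1.715064 / 0.641647 = -2.673

-2.673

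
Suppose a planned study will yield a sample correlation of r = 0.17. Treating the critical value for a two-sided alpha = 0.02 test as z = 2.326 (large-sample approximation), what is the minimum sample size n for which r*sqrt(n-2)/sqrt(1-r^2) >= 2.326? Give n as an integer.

184

r√(n−2)/√(1−r²) ≥ 2.326  ⇔  n−2 ≥ (2.326)²·(1−r²)/r²
(1−r²)/r² = (1−0.0289)/0.0289 = 33.6021
n ≥ 2 + 5.410276·33.6021 = 2 + 181.7966 = 183.7966
⌈183.7966⌉ = 184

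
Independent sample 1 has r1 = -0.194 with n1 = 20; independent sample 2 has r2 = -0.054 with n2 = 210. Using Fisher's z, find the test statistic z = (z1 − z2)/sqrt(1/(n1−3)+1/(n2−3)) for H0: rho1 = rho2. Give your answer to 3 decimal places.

Fisher z-transforms: z1 = atanh(-0.194) = -0.196490, z2 = atanh(-0.054) = -0.054053; difference d = -0.142437
Var(d) = 1/17 + 1/207 = 0.0588235 + 0.0048309 = 0.0636544
z = d/√Var(d) = -0.142437 / √0.0636544 = -0.142437 / 0.252298 = -0.565

-0.565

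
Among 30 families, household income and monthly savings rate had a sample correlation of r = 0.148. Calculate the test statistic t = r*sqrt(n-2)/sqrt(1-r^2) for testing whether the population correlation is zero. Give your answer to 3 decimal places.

0.792

t = r·√(n−2) / √(1−r²) with r = 0.148, n = 30
  = 0.148·√28 / √(1 − 0.021904)
  = 0.148·5.291503 / 0.988987
  = 0.783142 / 0.988987 = 0.792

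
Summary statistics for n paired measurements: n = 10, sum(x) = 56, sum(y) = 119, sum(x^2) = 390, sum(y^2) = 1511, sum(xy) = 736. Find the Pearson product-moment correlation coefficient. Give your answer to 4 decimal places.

S_xy = nΣxy − ΣxΣy = 10·736 − 56·119 = 7360 − 6664 = 696
S_xx = nΣx² − (Σx)² = 10·390 − 56² = 3900 − 3136 = 764
S_yy = nΣy² − (Σy)² = 10·1511 − 119² = 15110 − 14161 = 949
r = S_xy / √(S_xx·S_yy) = 696 / √(764·949) = 696 / √725036 = 696 / 851.4905 = 0.8174

0.8174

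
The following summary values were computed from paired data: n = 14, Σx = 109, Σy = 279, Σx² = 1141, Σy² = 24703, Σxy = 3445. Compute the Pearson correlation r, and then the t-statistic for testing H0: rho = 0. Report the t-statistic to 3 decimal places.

Numerator: nΣxy − (Σx)(Σy) = 14·3445 − (109)(279) = 17819
Denominator: √[(nΣx²−(Σx)²)(nΣy²−(Σy)²)]
  nΣx²−(Σx)² = 14·1141 − 11881 = 4093;  nΣy²−(Σy)² = 14·24703 − 77841 = 268001
  √(4093·268001) = √1096928093 = 33119.9048
r = 17819 / 33119.9048 = 0.5380
t = r·√(n−2)/√(1−r²) = 0.5380·√12 / √(1−0.289444) = 1.863687 / 0.842945 = 2.211

2.211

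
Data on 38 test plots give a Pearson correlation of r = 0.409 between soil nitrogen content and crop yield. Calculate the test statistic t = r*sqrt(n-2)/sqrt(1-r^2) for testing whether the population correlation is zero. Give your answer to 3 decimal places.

2.689

t = r·√(n−2) / √(1−r²) with r = 0.409, n = 38
  = 0.409·√36 / √(1 − 0.167281)
  = 0.409·6.000000 / 0.912534
  = 2.454000 / 0.912534 = 2.689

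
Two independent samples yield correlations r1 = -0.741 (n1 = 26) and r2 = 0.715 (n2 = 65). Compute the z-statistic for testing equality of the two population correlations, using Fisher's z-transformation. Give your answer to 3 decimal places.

Fisher z-transforms: z1 = atanh(-0.741) = -0.952693, z2 = atanh(0.715) = 0.897340; difference d = -1.850033
Var(d) = 1/23 + 1/62 = 0.0434783 + 0.0161290 = 0.0596073
z = d/√Var(d) = -1.850033 / √0.0596073 = -1.850033 / 0.244146 = -7.578

-7.578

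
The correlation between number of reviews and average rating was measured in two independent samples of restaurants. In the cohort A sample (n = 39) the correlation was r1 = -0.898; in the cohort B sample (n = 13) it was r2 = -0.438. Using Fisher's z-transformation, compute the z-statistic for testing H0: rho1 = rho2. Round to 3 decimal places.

-2.775

z1 = atanh(-0.898) = -1.461792,  z2 = atanh(-0.438) = -0.469753
SE = √(1/(n1−3) + 1/(n2−3)) = √(1/36 + 1/10) = √(0.0277778 + 0.1000000) = √0.1277778 = 0.357460
z = (z1 − z2)/SE = (-1.461792 − (-0.469753)) / 0.357460 = -0.992039 / 0.357460 = -2.775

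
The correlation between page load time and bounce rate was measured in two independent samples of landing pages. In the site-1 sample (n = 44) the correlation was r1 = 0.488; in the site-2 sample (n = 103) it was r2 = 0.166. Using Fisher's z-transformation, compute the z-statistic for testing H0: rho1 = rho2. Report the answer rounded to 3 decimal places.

1.973

Fisher z-transforms: z1 = atanh(0.488) = 0.533432, z2 = atanh(0.166) = 0.167550; difference d = 0.365882
Var(d) = 1/41 + 1/100 = 0.0243902 + 0.0100000 = 0.0343902
z = d/√Var(d) = 0.365882 / √0.0343902 = 0.365882 / 0.185446 = 1.973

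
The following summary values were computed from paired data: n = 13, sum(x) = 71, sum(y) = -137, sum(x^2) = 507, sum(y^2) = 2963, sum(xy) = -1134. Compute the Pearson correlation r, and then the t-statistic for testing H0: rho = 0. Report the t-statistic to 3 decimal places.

S_xy = nΣxy − ΣxΣy = 13·(-1134) − 71·(-137) = -14742 − (-9727) = -5015
S_xx = nΣx² − (Σx)² = 13·507 − 71² = 6591 − 5041 = 1550
S_yy = nΣy² − (Σy)² = 13·2963 − (-137)² = 38519 − 18769 = 19750
r = S_xy / √(S_xx·S_yy) = -5015 / √(1550·19750) = -5015 / √30612500 = -5015 / 5532.8564 = -0.9064
t = r·√(n−2)/√(1−r²) = -0.9064·√11 / √(1−0.821561) = -3.006189 / 0.422420 = -7.117

-7.117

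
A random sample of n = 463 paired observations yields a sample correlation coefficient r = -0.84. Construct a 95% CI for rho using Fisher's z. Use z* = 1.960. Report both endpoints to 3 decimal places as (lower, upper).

(-0.865, -0.811)

z_r = atanh(-0.84) = -1.221174;  SE = 1/√(n−3) = 1/√460 = 0.046625
z-limits: -1.221174 ± 1.960·0.046625 = -1.221174 ± 0.091385 = [-1.312559, -1.129789]
ρ-limits: (tanh -1.312559, tanh -1.129789) = (-0.865, -0.811)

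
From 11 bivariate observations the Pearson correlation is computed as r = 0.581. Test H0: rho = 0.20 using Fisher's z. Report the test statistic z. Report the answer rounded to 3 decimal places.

z_r = atanh(0.581) = 0.663971,  z_0 = atanh(0.20) = 0.202733
SE = 1/√(n−3) = 1/√8 = 0.353553
z = (z_r − z_0)/SE = (0.663971 − 0.202733) / 0.353553 = 0.461238 / 0.353553 = 1.305

1.305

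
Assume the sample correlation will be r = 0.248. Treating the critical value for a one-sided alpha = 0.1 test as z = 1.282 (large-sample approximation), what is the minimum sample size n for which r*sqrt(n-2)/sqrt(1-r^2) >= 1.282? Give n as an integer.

28

r√(n−2)/√(1−r²) ≥ 1.282  ⇔  n−2 ≥ (1.282)²·(1−r²)/r²
(1−r²)/r² = (1−0.061504)/0.061504 = 15.2591
n ≥ 2 + 1.643524·15.2591 = 2 + 25.0787 = 27.0787
⌈27.0787⌉ = 28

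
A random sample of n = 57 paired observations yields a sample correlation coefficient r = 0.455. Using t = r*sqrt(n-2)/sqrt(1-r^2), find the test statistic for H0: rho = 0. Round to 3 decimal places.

3.789

1 − r² = 1 − 0.207025 = 0.792975;  √(1−r²) = 0.890491
√(n−2) = √55 = 7.416198
t = r·√(n−2)/√(1−r²) = 0.455 · 7.416198 / 0.890491 = 3.789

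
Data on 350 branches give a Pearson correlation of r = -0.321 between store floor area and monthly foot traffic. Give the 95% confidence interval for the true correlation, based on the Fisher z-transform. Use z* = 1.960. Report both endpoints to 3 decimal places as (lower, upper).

(-0.412, -0.224)

Fisher z: z_r = atanh(r) = ½·ln((1+(-0.321))/(1−(-0.321))) = -0.332762
SE(z) = 1/√(n−3) = 1/√347 = 0.053683
95% ⇒ z* = 1.960; margin = 1.960·0.053683 = 0.105219
CI on z-scale: (-0.437981, -0.227543)
Back-transform: tanh(-0.437981) = -0.411970, tanh(-0.227543) = -0.223696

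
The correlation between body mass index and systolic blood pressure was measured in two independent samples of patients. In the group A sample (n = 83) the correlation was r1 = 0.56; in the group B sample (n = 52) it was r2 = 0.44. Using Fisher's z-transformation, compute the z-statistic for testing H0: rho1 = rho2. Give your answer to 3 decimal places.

0.885

Fisher z-transforms: z1 = atanh(0.56) = 0.632833, z2 = atanh(0.44) = 0.472231; difference d = 0.160602
Var(d) = 1/80 + 1/49 = 0.0125000 + 0.0204082 = 0.0329082
z = d/√Var(d) = 0.160602 / √0.0329082 = 0.160602 / 0.181406 = 0.885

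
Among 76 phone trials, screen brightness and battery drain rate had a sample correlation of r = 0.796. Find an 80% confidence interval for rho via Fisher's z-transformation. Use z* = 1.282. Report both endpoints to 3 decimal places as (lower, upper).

(0.734, 0.845)

z_r = atanh(0.796) = 1.087599;  SE = 1/√(n−3) = 1/√73 = 0.117041
z-limits: 1.087599 ± 1.282·0.117041 = 1.087599 ± 0.150047 = [0.937552, 1.237646]
ρ-limits: (tanh 0.937552, tanh 1.237646) = (0.734, 0.845)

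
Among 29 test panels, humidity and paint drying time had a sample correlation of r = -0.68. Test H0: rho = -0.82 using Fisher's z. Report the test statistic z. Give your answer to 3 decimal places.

z_r = atanh(-0.68) = -0.829114,  z_0 = atanh(-0.82) = -1.156817
SE = 1/√(n−3) = 1/√26 = 0.196116
z = (z_r − z_0)/SE = (-0.829114 − (-1.156817)) / 0.196116 = 0.327703 / 0.196116 = 1.671

1.671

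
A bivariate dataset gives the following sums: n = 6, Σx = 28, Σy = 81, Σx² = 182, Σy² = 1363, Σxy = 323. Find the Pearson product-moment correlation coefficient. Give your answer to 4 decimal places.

-0.4676

S_xy = nΣxy − ΣxΣy = 6·323 − 28·81 = 1938 − 2268 = -330
S_xx = nΣx² − (Σx)² = 6·182 − 28² = 1092 − 784 = 308
S_yy = nΣy² − (Σy)² = 6·1363 − 81² = 8178 − 6561 = 1617
r = S_xy / √(S_xx·S_yy) = -330 / √(308·1617) = -330 / √498036 = -330 / 705.7167 = -0.4676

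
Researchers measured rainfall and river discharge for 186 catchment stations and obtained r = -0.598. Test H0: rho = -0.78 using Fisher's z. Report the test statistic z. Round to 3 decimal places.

Fisher z: atanh(-0.598) = -0.690028, atanh(-0.78) = -1.045371
z = (z_r − z_0)·√(n−3) = (-0.690028 − (-1.045371))·√183 = 0.355343 · 13.527749 = 4.807

4.807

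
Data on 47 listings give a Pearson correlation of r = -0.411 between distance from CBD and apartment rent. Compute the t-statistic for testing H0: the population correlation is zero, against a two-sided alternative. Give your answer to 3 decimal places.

t = r·√(n−2) / √(1−r²) with r = -0.411, n = 47
  = -0.411·√45 / √(1 − 0.168921)
  = -0.411·6.708204 / 0.911635
  = -2.757072 / 0.911635 = -3.024

-3.024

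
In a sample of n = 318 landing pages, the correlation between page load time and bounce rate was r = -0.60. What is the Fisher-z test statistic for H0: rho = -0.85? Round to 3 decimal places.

9.992

Fisher z: atanh(-0.60) = -0.693147, atanh(-0.85) = -1.256153
z = (z_r − z_0)·√(n−3) = (-0.693147 − (-1.256153))·√315 = 0.563006 · 17.748239 = 9.992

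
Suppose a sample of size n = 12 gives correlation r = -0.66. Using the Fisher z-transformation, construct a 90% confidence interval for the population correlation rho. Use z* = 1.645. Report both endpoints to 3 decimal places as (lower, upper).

Fisher z: z_r = atanh(r) = ½·ln((1+(-0.66))/(1−(-0.66))) = -0.792814
SE(z) = 1/√(n−3) = 1/√9 = 0.333333
90% ⇒ z* = 1.645; margin = 1.645·0.333333 = 0.548333
CI on z-scale: (-1.341147, -0.244481)
Back-transform: tanh(-1.341147) = -0.871947, tanh(-0.244481) = -0.239724

(-0.872, -0.240)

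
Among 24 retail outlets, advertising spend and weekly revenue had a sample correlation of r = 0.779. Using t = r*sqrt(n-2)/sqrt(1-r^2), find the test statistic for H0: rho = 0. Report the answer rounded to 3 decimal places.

1 − r² = 1 − 0.606841 = 0.393159;  √(1−r²) = 0.627024
√(n−2) = √22 = 4.690416
t = r·√(n−2)/√(1−r²) = 0.779 · 4.690416 / 0.627024 = 5.827

5.827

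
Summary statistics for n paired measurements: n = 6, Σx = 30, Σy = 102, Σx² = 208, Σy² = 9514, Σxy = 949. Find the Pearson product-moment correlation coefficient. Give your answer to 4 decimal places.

S_xy = nΣxy − ΣxΣy = 6·949 − 30·102 = 5694 − 3060 = 2634
S_xx = nΣx² − (Σx)² = 6·208 − 30² = 1248 − 900 = 348
S_yy = nΣy² − (Σy)² = 6·9514 − 102² = 57084 − 10404 = 46680
r = S_xy / √(S_xx·S_yy) = 2634 / √(348·46680) = 2634 / √16244640 = 2634 / 4030.4640 = 0.6535

0.6535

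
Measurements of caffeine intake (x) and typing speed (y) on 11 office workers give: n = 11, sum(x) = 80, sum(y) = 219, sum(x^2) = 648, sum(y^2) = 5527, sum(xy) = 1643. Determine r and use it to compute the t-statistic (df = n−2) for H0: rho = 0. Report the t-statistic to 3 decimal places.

0.552

Numerator: nΣxy − (Σx)(Σy) = 11·1643 − (80)(219) = 553
Denominator: √[(nΣx²−(Σx)²)(nΣy²−(Σy)²)]
  nΣx²−(Σx)² = 11·648 − 6400 = 728;  nΣy²−(Σy)² = 11·5527 − 47961 = 12836
  √(728·12836) = √9344608 = 3056.8952
r = 553 / 3056.8952 = 0.1809
t = r·√(n−2)/√(1−r²) = 0.1809·√9 / √(1−0.032725) = 0.542700 / 0.983501 = 0.552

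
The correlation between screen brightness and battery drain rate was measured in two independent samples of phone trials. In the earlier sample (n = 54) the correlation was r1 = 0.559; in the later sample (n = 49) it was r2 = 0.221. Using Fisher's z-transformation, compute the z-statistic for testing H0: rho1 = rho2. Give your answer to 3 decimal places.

Fisher z-transforms: z1 = atanh(0.559) = 0.631377, z2 = atanh(0.221) = 0.224707; difference d = 0.406670
Var(d) = 1/51 + 1/46 = 0.0196078 + 0.0217391 = 0.0413469
z = d/√Var(d) = 0.406670 / √0.0413469 = 0.406670 / 0.203339 = 2.000

2.000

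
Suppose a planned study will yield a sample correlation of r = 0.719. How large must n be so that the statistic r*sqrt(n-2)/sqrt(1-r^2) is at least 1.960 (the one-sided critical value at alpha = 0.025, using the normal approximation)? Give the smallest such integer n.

6

r√(n−2)/√(1−r²) ≥ 1.960  ⇔  n−2 ≥ (1.960)²·(1−r²)/r²
(1−r²)/r² = (1−0.516961)/0.516961 = 0.9344
n ≥ 2 + 3.8416·0.9344 = 2 + 3.5896 = 5.5896
⌈5.5896⌉ = 6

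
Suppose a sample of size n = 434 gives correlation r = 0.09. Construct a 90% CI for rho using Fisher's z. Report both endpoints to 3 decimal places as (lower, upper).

Fisher z: z_r = atanh(r) = ½·ln((1+0.09)/(1−0.09)) = 0.090244
SE(z) = 1/√(n−3) = 1/√431 = 0.048168
90% ⇒ z* = 1.645; margin = 1.645·0.048168 = 0.079236
CI on z-scale: (0.011008, 0.169480)
Back-transform: tanh(0.011008) = 0.011008, tanh(0.169480) = 0.167876

(0.011, 0.168)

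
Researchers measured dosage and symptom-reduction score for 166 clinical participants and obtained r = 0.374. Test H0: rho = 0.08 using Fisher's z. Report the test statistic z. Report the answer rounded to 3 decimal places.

3.995

Fisher z: atanh(0.374) = 0.393066, atanh(0.08) = 0.080171
z = (z_r − z_0)·√(n−3) = (0.393066 − 0.080171)·√163 = 0.312895 · 12.767145 = 3.995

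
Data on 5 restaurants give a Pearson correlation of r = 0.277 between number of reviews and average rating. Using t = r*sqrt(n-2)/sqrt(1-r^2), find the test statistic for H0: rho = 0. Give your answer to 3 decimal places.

0.499

t = r·√(n−2) / √(1−r²) with r = 0.277, n = 5
  = 0.277·√3 / √(1 − 0.076729)
  = 0.277·1.732051 / 0.960870
  = 0.479778 / 0.960870 = 0.499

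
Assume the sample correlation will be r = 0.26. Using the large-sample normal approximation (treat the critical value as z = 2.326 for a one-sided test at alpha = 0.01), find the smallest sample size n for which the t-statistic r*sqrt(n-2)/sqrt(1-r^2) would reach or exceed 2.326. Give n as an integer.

77

r√(n−2)/√(1−r²) ≥ 2.326  ⇔  n−2 ≥ (2.326)²·(1−r²)/r²
(1−r²)/r² = (1−0.0676)/0.0676 = 13.7929
n ≥ 2 + 5.410276·13.7929 = 2 + 74.6234 = 76.6234
⌈76.6234⌉ = 77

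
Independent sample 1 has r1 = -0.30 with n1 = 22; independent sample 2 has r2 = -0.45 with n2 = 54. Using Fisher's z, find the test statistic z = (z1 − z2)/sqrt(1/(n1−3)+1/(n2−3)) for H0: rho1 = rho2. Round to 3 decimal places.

0.652

Fisher z-transforms: z1 = atanh(-0.30) = -0.309520, z2 = atanh(-0.45) = -0.484700; difference d = 0.175180
Var(d) = 1/19 + 1/51 = 0.0526316 + 0.0196078 = 0.0722394
z = d/√Var(d) = 0.175180 / √0.0722394 = 0.175180 / 0.268774 = 0.652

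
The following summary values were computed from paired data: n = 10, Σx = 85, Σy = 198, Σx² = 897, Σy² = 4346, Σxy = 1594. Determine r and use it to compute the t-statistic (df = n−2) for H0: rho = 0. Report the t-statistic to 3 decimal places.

-0.977

Numerator: nΣxy − (Σx)(Σy) = 10·1594 − (85)(198) = -890
Denominator: √[(nΣx²−(Σx)²)(nΣy²−(Σy)²)]
  nΣx²−(Σx)² = 10·897 − 7225 = 1745;  nΣy²−(Σy)² = 10·4346 − 39204 = 4256
  √(1745·4256) = √7426720 = 2725.2009
r = -890 / 2725.2009 = -0.3266
t = r·√(n−2)/√(1−r²) = -0.3266·√8 / √(1−0.106668) = -0.923764 / 0.945162 = -0.977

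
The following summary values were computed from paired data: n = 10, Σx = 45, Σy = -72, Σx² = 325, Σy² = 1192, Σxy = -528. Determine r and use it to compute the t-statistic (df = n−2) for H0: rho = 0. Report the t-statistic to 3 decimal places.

-2.853

S_xy = nΣxy − ΣxΣy = 10·(-528) − 45·(-72) = -5280 − (-3240) = -2040
S_xx = nΣx² − (Σx)² = 10·325 − 45² = 3250 − 2025 = 1225
S_yy = nΣy² − (Σy)² = 10·1192 − (-72)² = 11920 − 5184 = 6736
r = S_xy / √(S_xx·S_yy) = -2040 / √(1225·6736) = -2040 / √8251600 = -2040 / 2872.5598 = -0.7102
t = r·√(n−2)/√(1−r²) = -0.7102·√8 / √(1−0.504384) = -2.008749 / 0.704000 = -2.853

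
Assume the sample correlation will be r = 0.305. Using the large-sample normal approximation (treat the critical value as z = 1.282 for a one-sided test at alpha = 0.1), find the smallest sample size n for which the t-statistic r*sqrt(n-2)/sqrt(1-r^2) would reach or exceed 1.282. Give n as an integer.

19

Need r·√(n−2)/√(1−r²) ≥ 1.282
√(n−2) ≥ 1.282·√(1−0.093025) / 0.305 = 1.282·0.952352 / 0.305 = 4.0030
n−2 ≥ 16.0240  ⇒  n ≥ 18.0240
Smallest integer n = 19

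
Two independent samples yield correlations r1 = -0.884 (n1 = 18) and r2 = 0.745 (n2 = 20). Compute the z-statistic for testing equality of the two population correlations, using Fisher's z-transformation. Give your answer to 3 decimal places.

z1 = atanh(-0.884) = -1.393781,  z2 = atanh(0.745) = 0.961623
SE = √(1/(n1−3) + 1/(n2−3)) = √(1/15 + 1/17) = √(0.0666667 + 0.0588235) = √0.1254902 = 0.354246
z = (z1 − z2)/SE = (-1.393781 − 0.961623) / 0.354246 = -2.355404 / 0.354246 = -6.649

-6.649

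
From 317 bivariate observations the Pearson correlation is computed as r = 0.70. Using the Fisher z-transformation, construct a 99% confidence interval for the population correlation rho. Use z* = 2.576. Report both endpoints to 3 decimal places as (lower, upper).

(0.618, 0.767)

Fisher z: z_r = atanh(r) = ½·ln((1+0.70)/(1−0.70)) = 0.867301
SE(z) = 1/√(n−3) = 1/√314 = 0.056433
99% ⇒ z* = 2.576; margin = 2.576·0.056433 = 0.145371
CI on z-scale: (0.721930, 1.012672)
Back-transform: tanh(0.721930) = 0.618103, tanh(1.012672) = 0.766865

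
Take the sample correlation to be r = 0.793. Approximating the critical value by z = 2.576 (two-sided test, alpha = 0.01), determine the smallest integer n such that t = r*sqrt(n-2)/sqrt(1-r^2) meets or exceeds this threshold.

Need r·√(n−2)/√(1−r²) ≥ 2.576
√(n−2) ≥ 2.576·√(1−0.628849) / 0.793 = 2.576·0.609222 / 0.793 = 1.9790
n−2 ≥ 3.9164  ⇒  n ≥ 5.9164
Smallest integer n = 6

6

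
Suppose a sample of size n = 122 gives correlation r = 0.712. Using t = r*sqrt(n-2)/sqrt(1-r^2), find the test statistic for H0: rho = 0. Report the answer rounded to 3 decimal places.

1 − r² = 1 − 0.506944 = 0.493056;  √(1−r²) = 0.702179
√(n−2) = √120 = 10.954451
t = r·√(n−2)/√(1−r²) = 0.712 · 10.954451 / 0.702179 = 11.108

11.108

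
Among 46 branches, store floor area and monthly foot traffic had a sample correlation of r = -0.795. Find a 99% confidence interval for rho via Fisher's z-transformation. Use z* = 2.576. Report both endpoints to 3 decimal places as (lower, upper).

z_r = atanh(-0.795) = -1.084875;  SE = 1/√(n−3) = 1/√43 = 0.152499
z-limits: -1.084875 ± 2.576·0.152499 = -1.084875 ± 0.392837 = [-1.477712, -0.692038]
ρ-limits: (tanh -1.477712, tanh -0.692038) = (-0.901, -0.599)

(-0.901, -0.599)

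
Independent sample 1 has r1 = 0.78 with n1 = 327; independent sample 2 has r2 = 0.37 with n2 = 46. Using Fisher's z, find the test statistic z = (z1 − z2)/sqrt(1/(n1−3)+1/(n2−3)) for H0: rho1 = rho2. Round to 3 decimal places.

4.048

z1 = atanh(0.78) = 1.045371,  z2 = atanh(0.37) = 0.388423
SE = √(1/(n1−3) + 1/(n2−3)) = √(1/324 + 1/43) = √(0.0030864 + 0.0232558) = √0.0263422 = 0.162303
z = (z1 − z2)/SE = (1.045371 − 0.388423) / 0.162303 = 0.656948 / 0.162303 = 4.048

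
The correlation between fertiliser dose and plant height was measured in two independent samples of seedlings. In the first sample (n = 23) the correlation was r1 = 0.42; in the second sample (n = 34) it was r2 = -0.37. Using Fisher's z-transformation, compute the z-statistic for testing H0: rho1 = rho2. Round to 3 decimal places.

z1 = atanh(0.42) = 0.447692,  z2 = atanh(-0.37) = -0.388423
SE = √(1/(n1−3) + 1/(n2−3)) = √(1/20 + 1/31) = √(0.0500000 + 0.0322581) = √0.0822581 = 0.286807
z = (z1 − z2)/SE = (0.447692 − (-0.388423)) / 0.286807 = 0.836115 / 0.286807 = 2.915

2.915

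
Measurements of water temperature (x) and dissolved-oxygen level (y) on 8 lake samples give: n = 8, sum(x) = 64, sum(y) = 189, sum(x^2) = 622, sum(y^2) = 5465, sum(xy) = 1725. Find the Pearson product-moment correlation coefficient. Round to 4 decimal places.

0.6423

Numerator: nΣxy − (Σx)(Σy) = 8·1725 − (64)(189) = 1704
Denominator: √[(nΣx²−(Σx)²)(nΣy²−(Σy)²)]
  nΣx²−(Σx)² = 8·622 − 4096 = 880;  nΣy²−(Σy)² = 8·5465 − 35721 = 7999
  √(880·7999) = √7039120 = 2653.1340
r = 1704 / 2653.1340 = 0.6423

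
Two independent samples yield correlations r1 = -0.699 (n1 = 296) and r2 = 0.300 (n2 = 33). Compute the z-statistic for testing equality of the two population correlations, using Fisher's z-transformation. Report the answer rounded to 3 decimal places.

-6.129

z1 = atanh(-0.699) = -0.865342,  z2 = atanh(0.300) = 0.309520
SE = √(1/(n1−3) + 1/(n2−3)) = √(1/293 + 1/30) = √(0.0034130 + 0.0333333) = √0.0367463 = 0.191693
z = (z1 − z2)/SE = (-0.865342 − 0.309520) / 0.191693 = -1.174862 / 0.191693 = -6.129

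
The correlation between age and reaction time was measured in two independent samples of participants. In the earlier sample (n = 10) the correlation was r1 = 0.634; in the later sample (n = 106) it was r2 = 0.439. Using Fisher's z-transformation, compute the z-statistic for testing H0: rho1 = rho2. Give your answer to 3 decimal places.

Fisher z-transforms: z1 = atanh(0.634) = 0.748076, z2 = atanh(0.439) = 0.470991; difference d = 0.277085
Var(d) = 1/7 + 1/103 = 0.1428571 + 0.0097087 = 0.1525658
z = d/√Var(d) = 0.277085 / √0.1525658 = 0.277085 / 0.390597 = 0.709

0.709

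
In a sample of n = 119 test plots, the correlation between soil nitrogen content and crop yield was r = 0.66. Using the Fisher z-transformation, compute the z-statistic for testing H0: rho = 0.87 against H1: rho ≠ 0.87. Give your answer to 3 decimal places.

-5.819

Fisher z: atanh(0.66) = 0.792814, atanh(0.87) = 1.333080
z = (z_r − z_0)·√(n−3) = (0.792814 − 1.333080)·√116 = -0.540266 · 10.770330 = -5.819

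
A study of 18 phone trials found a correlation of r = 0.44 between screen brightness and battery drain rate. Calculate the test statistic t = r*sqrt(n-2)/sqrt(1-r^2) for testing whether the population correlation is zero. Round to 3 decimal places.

1.960

1 − r² = 1 − 0.1936 = 0.8064;  √(1−r²) = 0.897998
√(n−2) = √16 = 4.000000
t = r·√(n−2)/√(1−r²) = 0.44 · 4.000000 / 0.897998 = 1.960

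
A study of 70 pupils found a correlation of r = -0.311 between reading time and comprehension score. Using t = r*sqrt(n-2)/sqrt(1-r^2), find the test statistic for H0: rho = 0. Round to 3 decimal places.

1 − r² = 1 − 0.096721 = 0.903279;  √(1−r²) = 0.950410
√(n−2) = √68 = 8.246211
t = r·√(n−2)/√(1−r²) = -0.311 · 8.246211 / 0.950410 = -2.698

-2.698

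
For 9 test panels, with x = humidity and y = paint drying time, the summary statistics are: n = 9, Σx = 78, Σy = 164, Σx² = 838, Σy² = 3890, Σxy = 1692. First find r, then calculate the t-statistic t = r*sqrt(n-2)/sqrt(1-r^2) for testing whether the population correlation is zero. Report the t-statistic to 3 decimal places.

S_xy = nΣxy − ΣxΣy = 9·1692 − 78·164 = 15228 − 12792 = 2436
S_xx = nΣx² − (Σx)² = 9·838 − 78² = 7542 − 6084 = 1458
S_yy = nΣy² − (Σy)² = 9·3890 − 164² = 35010 − 26896 = 8114
r = S_xy / √(S_xx·S_yy) = 2436 / √(1458·8114) = 2436 / √11830212 = 2436 / 3439.5075 = 0.7082
t = r·√(n−2)/√(1−r²) = 0.7082·√7 / √(1−0.501547) = 1.873721 / 0.706012 = 2.654

2.654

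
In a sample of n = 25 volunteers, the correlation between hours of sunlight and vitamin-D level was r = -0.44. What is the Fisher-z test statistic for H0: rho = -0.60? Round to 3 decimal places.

1.036

z_r = atanh(-0.44) = -0.472231,  z_0 = atanh(-0.60) = -0.693147
SE = 1/√(n−3) = 1/√22 = 0.213201
z = (z_r − z_0)/SE = (-0.472231 − (-0.693147)) / 0.213201 = 0.220916 / 0.213201 = 1.036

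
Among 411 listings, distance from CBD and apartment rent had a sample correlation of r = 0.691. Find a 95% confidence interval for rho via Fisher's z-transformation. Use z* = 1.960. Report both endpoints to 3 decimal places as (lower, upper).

z_r = atanh(0.691) = 0.849867;  SE = 1/√(n−3) = 1/√408 = 0.049507
z-limits: 0.849867 ± 1.960·0.049507 = 0.849867 ± 0.097034 = [0.752833, 0.946901]
ρ-limits: (tanh 0.752833, tanh 0.946901) = (0.637, 0.738)

(0.637, 0.738)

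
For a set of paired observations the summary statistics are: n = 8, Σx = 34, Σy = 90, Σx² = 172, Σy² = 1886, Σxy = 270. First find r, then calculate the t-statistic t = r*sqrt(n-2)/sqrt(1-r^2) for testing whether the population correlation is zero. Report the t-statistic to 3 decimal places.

-2.585

S_xy = nΣxy − ΣxΣy = 8·270 − 34·90 = 2160 − 3060 = -900
S_xx = nΣx² − (Σx)² = 8·172 − 34² = 1376 − 1156 = 220
S_yy = nΣy² − (Σy)² = 8·1886 − 90² = 15088 − 8100 = 6988
r = S_xy / √(S_xx·S_yy) = -900 / √(220·6988) = -900 / √1537360 = -900 / 1239.9032 = -0.7259
t = r·√(n−2)/√(1−r²) = -0.7259·√6 / √(1−0.526931) = -1.778085 / 0.687800 = -2.585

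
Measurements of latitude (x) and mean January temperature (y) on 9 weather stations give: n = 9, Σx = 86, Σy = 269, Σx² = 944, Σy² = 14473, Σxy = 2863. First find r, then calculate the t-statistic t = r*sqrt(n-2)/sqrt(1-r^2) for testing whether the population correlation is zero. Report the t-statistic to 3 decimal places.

S_xy = nΣxy − ΣxΣy = 9·2863 − 86·269 = 25767 − 23134 = 2633
S_xx = nΣx² − (Σx)² = 9·944 − 86² = 8496 − 7396 = 1100
S_yy = nΣy² − (Σy)² = 9·14473 − 269² = 130257 − 72361 = 57896
r = S_xy / √(S_xx·S_yy) = 2633 / √(1100·57896) = 2633 / √63685600 = 2633 / 7980.3258 = 0.3299
t = r·√(n−2)/√(1−r²) = 0.3299·√7 / √(1−0.108834) = 0.872833 / 0.944016 = 0.925

0.925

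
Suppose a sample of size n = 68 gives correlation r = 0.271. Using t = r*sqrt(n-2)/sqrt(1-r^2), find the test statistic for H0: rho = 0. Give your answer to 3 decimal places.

1 − r² = 1 − 0.073441 = 0.926559;  √(1−r²) = 0.962579
√(n−2) = √66 = 8.124038
t = r·√(n−2)/√(1−r²) = 0.271 · 8.124038 / 0.962579 = 2.287

2.287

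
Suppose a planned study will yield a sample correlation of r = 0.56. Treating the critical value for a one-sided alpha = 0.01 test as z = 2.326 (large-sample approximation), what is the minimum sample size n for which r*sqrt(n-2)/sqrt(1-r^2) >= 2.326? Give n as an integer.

Need r·√(n−2)/√(1−r²) ≥ 2.326
√(n−2) ≥ 2.326·√(1−0.3136) / 0.56 = 2.326·0.828493 / 0.56 = 3.4412
n−2 ≥ 11.8419  ⇒  n ≥ 13.8419
Smallest integer n = 14

14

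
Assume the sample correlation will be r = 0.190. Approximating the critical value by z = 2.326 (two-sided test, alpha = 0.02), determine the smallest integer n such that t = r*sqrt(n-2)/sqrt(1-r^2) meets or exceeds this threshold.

r√(n−2)/√(1−r²) ≥ 2.326  ⇔  n−2 ≥ (2.326)²·(1−r²)/r²
(1−r²)/r² = (1−0.036100)/0.036100 = 26.7008
n ≥ 2 + 5.410276·26.7008 = 2 + 144.4587 = 146.4587
⌈146.4587⌉ = 147

147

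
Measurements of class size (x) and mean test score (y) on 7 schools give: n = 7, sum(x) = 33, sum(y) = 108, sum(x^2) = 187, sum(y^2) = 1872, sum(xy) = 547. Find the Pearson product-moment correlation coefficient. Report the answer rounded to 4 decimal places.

0.4708

Numerator: nΣxy − (Σx)(Σy) = 7·547 − (33)(108) = 265
Denominator: √[(nΣx²−(Σx)²)(nΣy²−(Σy)²)]
  nΣx²−(Σx)² = 7·187 − 1089 = 220;  nΣy²−(Σy)² = 7·1872 − 11664 = 1440
  √(220·1440) = √316800 = 562.8499
r = 265 / 562.8499 = 0.4708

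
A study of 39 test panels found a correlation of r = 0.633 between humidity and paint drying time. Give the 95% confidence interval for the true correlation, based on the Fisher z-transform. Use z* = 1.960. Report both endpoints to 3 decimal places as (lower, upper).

(0.397, 0.791)

z_r = atanh(0.633) = 0.746406;  SE = 1/√(n−3) = 1/√36 = 0.166667
z-limits: 0.746406 ± 1.960·0.166667 = 0.746406 ± 0.326667 = [0.419739, 1.073073]
ρ-limits: (tanh 0.419739, tanh 1.073073) = (0.397, 0.791)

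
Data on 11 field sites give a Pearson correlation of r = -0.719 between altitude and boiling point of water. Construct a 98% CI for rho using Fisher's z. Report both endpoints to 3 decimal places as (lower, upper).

z_r = atanh(-0.719) = -0.905572;  SE = 1/√(n−3) = 1/√8 = 0.353553
z-limits: -0.905572 ± 2.326·0.353553 = -0.905572 ± 0.822364 = [-1.727936, -0.083208]
ρ-limits: (tanh -1.727936, tanh -0.083208) = (-0.939, -0.083)

(-0.939, -0.083)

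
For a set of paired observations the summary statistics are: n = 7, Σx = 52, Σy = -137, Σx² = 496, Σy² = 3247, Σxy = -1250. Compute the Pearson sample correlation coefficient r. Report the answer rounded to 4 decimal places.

Numerator: nΣxy − (Σx)(Σy) = 7·(-1250) − (52)(-137) = -1626
Denominator: √[(nΣx²−(Σx)²)(nΣy²−(Σy)²)]
  nΣx²−(Σx)² = 7·496 − 2704 = 768;  nΣy²−(Σy)² = 7·3247 − 18769 = 3960
  √(768·3960) = √3041280 = 1743.9266
r = -1626 / 1743.9266 = -0.9324

-0.9324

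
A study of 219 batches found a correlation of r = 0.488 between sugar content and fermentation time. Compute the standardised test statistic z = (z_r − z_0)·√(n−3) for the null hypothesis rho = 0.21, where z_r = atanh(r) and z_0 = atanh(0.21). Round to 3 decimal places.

Fisher z: atanh(0.488) = 0.533432, atanh(0.21) = 0.213171
z = (z_r − z_0)·√(n−3) = (0.533432 − 0.213171)·√216 = 0.320261 · 14.696938 = 4.707

4.707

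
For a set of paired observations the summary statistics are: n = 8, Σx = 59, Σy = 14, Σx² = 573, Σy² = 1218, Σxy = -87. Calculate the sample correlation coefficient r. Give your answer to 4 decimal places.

Numerator: nΣxy − (Σx)(Σy) = 8·(-87) − (59)(14) = -1522
Denominator: √[(nΣx²−(Σx)²)(nΣy²−(Σy)²)]
  nΣx²−(Σx)² = 8·573 − 3481 = 1103;  nΣy²−(Σy)² = 8·1218 − 196 = 9548
  √(1103·9548) = √10531444 = 3245.2186
r = -1522 / 3245.2186 = -0.4690

-0.4690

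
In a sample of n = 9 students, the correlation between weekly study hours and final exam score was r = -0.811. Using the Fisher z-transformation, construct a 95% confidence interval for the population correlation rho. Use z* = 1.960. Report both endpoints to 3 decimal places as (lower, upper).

z_r = atanh(-0.811) = -1.129944;  SE = 1/√(n−3) = 1/√6 = 0.408248
z-limits: -1.129944 ± 1.960·0.408248 = -1.129944 ± 0.800166 = [-1.930110, -0.329778]
ρ-limits: (tanh -1.930110, tanh -0.329778) = (-0.959, -0.318)

(-0.959, -0.318)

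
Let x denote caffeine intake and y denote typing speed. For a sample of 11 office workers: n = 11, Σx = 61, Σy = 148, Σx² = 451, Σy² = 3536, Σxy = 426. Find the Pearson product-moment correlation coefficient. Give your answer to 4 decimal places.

-0.9459

Numerator: nΣxy − (Σx)(Σy) = 11·426 − (61)(148) = -4342
Denominator: √[(nΣx²−(Σx)²)(nΣy²−(Σy)²)]
  nΣx²−(Σx)² = 11·451 − 3721 = 1240;  nΣy²−(Σy)² = 11·3536 − 21904 = 16992
  √(1240·16992) = √21070080 = 4590.2157
r = -4342 / 4590.2157 = -0.9459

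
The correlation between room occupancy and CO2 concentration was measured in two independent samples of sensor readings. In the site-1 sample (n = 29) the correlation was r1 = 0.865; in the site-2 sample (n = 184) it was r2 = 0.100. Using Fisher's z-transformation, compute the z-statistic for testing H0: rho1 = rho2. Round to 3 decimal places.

5.781

z1 = atanh(0.865) = 1.312871,  z2 = atanh(0.100) = 0.100335
SE = √(1/(n1−3) + 1/(n2−3)) = √(1/26 + 1/181) = √(0.0384615 + 0.0055249) = √0.0439864 = 0.209729
z = (z1 − z2)/SE = (1.312871 − 0.100335) / 0.209729 = 1.212536 / 0.209729 = 5.781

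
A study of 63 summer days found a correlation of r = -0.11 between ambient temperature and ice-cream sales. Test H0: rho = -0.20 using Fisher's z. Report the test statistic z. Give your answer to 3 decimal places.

z_r = atanh(-0.11) = -0.110447,  z_0 = atanh(-0.20) = -0.202733
SE = 1/√(n−3) = 1/√60 = 0.129099
z = (z_r − z_0)/SE = (-0.110447 − (-0.202733)) / 0.129099 = 0.092286 / 0.129099 = 0.715

0.715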